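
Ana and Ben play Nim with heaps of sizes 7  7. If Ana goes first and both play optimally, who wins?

Compute the nim-sum pairwise:
7 XOR 7 = 0
The nim-sum is 0, so this is a P-position: the player to move is in a losing position under optimal play; Ana is about to move from it and so loses — Ben wins.

Ben wins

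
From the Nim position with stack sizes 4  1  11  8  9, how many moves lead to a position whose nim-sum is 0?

3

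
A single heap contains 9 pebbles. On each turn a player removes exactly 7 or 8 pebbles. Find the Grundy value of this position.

1

Grundy values for subtraction set {7, 8}:
k:     0  1  2  3  4  5  6  7  8  9
g(k):  0  0  0  0  0  0  0  1  1  1
So g(9) = 1.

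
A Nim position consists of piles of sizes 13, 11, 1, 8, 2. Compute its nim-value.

Write each in binary and XOR column by column:
  1101  (13)
  1011  (11)
  0001  (1)
  1000  (8)
  0010  (2)
  ----
  1101  (13)

13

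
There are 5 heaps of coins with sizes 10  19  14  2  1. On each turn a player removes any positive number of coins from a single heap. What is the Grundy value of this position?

20

Write each in binary and XOR column by column:
  01010  (10)
  10011  (19)
  01110  (14)
  00010  (2)
  00001  (1)
  -----
  10100  (20)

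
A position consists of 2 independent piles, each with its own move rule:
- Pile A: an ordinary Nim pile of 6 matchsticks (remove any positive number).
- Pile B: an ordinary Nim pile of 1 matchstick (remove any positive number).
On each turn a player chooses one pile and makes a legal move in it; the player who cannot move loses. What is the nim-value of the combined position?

Pile A is a plain Nim pile of size 6, so its Grundy value is 6.
Pile B is a plain Nim pile of size 1, so its Grundy value is 1.
By the Sprague-Grundy theorem, the Grundy value of a sum of independent games is the XOR of the component values.
Combined value = 6 ⊕ 1 = 7.

7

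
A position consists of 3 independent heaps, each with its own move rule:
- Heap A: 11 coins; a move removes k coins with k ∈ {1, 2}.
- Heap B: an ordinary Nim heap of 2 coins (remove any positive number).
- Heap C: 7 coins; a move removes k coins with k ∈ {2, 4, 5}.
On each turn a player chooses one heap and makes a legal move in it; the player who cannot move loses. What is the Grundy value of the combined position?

0

Build the Grundy sequence for heap A with g(k) = mex{g(k−s) : s ∈ {1, 2}, s ≤ k}:
k:     0  1  2  3  4  5  6  7  8  9 10 11
g(k):  0  1  2  0  1  2  0  1  2  0  1  2
So g(11) = 2.
Heap B is a plain Nim heap of size 2, so its Grundy value is 2.
Grundy values for heap C (subtraction set {2, 4, 5}):
g(0) = mex{} = 0
g(1) = mex{} = 0
g(2) = mex{0} = 1
g(3) = mex{0} = 1
g(4) = mex{0,1} = 2
g(5) = mex{0,1} = 2
g(6) = mex{0,1,2} = 3
g(7) = mex{1,2} = 0
So g(7) = 0.
The value of a disjunctive sum is the nim-sum of the parts.
Combined value = 2 XOR 2 XOR 0 = 0.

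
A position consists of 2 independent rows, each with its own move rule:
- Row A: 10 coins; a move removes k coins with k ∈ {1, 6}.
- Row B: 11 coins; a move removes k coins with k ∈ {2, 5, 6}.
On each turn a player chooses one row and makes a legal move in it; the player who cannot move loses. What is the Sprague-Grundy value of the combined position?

1

Build the Grundy sequence for row A with g(k) = mex{g(k−s) : s ∈ {1, 6}, s ≤ k}:
k:     0  1  2  3  4  5  6  7  8  9 10
g(k):  0  1  0  1  0  1  2  0  1  0  1
So g(10) = 1.
For row B, compute g(0), g(1), … with moves {2, 5, 6}:
k:     0  1  2  3  4  5  6  7  8  9 10 11
g(k):  0  0  1  1  0  2  1  3  0  2  1  0
So g(11) = 0.
The value of a disjunctive sum is the nim-sum of the parts.
Combined value = 1 ⊕ 0 = 1.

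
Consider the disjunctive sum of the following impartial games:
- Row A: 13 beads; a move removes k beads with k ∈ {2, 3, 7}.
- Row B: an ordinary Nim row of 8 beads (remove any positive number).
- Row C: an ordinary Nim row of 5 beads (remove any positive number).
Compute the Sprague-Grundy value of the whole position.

Build the Grundy sequence for row A with g(k) = mex{g(k−s) : s ∈ {2, 3, 7}, s ≤ k}:
g(0) = mex{} = 0
g(1) = mex{} = 0
g(2) = mex{0} = 1
g(3) = mex{0} = 1
g(4) = mex{0,1} = 2
g(5) = mex{1} = 0
g(6) = mex{1,2} = 0
g(7) = mex{0,2} = 1
g(8) = mex{0} = 1
g(9) = mex{0,1} = 2
g(10) = mex{1} = 0
g(11) = mex{1,2} = 0
g(12) = mex{0,2} = 1
g(13) = mex{0} = 1
So g(13) = 1.
Row B is a plain Nim row of size 8, so its Grundy value is 8.
Row C is a plain Nim row of size 5, so its Grundy value is 5.
By the Sprague-Grundy theorem, the Grundy value of a sum of independent games is the XOR of the component values.
Combined value = 1 ⊕ 8 ⊕ 5 = 12.

12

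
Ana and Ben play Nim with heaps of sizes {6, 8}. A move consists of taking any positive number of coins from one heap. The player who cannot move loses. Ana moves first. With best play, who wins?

Ana wins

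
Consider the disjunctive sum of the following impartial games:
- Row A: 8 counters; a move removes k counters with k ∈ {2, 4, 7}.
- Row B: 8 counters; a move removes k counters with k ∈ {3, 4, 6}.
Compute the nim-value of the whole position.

For row A, compute g(0), g(1), … with moves {2, 4, 7}:
k:     0  1  2  3  4  5  6  7  8
g(k):  0  0  1  1  2  2  0  3  1
So g(8) = 1.
For row B, compute g(0), g(1), … with moves {3, 4, 6}:
g(0) = mex{} = 0
g(1) = mex{} = 0
g(2) = mex{} = 0
g(3) = mex{0} = 1
g(4) = mex{0} = 1
g(5) = mex{0} = 1
g(6) = mex{0,1} = 2
g(7) = mex{0,1} = 2
g(8) = mex{0,1} = 2
So g(8) = 2.
By the Sprague-Grundy theorem, the Grundy value of a sum of independent games is the XOR of the component values.
Combined value = 1 XOR 2 = 3.

3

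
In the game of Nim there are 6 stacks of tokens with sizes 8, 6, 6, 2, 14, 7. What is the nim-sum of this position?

Write each in binary and XOR column by column:
  1000  (8)
  0110  (6)
  0110  (6)
  0010  (2)
  1110  (14)
  0111  (7)
  ----
  0011  (3)

3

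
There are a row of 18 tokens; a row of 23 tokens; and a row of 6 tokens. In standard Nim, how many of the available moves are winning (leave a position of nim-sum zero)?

3

Write each in binary and XOR column by column:
  10010  (18)
  10111  (23)
  00110  (6)
  -----
  00011  (3)
The overall nim-sum is X = 3. A row of size p has a winning move iff p XOR X < p (reduce it to p XOR X).
  18: 18 XOR 3 = 17 < 18 — winning move (to 17).
  23: 23 XOR 3 = 20 < 23 — winning move (to 20).
  6: 6 XOR 3 = 5 < 6 — winning move (to 5).
That gives 3 winning moves.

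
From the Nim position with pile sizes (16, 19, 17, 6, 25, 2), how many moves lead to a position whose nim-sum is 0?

1

Nim-sum: 16 ^ 19 ^ 17 ^ 6 ^ 25 ^ 2 = 15.
The overall nim-sum is X = 15. A pile of size p has a winning move iff p XOR X < p (reduce it to p XOR X).
  16: 16 XOR 15 = 31 ≥ 16 — no move.
  19: 19 XOR 15 = 28 ≥ 19 — no move.
  17: 17 XOR 15 = 30 ≥ 17 — no move.
  6: 6 XOR 15 = 9 ≥ 6 — no move.
  25: 25 XOR 15 = 22 < 25 — winning move (to 22).
  2: 2 XOR 15 = 13 ≥ 2 — no move.
That gives 1 winning move.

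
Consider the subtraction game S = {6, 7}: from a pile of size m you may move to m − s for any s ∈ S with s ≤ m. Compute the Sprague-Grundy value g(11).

1

Compute g(0), g(1), … for moves {6, 7}:
g(0) = mex{} = 0
g(1) = mex{} = 0
g(2) = mex{} = 0
g(3) = mex{} = 0
g(4) = mex{} = 0
g(5) = mex{} = 0
g(6) = mex{0} = 1
g(7) = mex{0} = 1
g(8) = mex{0} = 1
g(9) = mex{0} = 1
g(10) = mex{0} = 1
g(11) = mex{0} = 1
So g(11) = 1.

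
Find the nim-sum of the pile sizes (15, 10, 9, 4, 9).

1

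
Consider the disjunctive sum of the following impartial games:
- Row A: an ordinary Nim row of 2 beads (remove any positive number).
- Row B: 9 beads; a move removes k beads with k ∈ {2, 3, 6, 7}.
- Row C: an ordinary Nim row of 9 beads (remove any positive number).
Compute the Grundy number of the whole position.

Row A is a plain Nim row of size 2, so its Grundy value is 2.
Build the Grundy sequence for row B with g(k) = mex{g(k−s) : s ∈ {2, 3, 6, 7}, s ≤ k}:
k:     0  1  2  3  4  5  6  7  8  9
g(k):  0  0  1  1  2  0  3  1  2  0
So g(9) = 0.
Row C is a plain Nim row of size 9, so its Grundy value is 9.
The value of a disjunctive sum is the nim-sum of the parts.
Combined value = 2 ⊕ 0 ⊕ 9 = 11.

11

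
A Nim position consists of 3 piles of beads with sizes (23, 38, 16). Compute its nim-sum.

In binary:
  010111  (23)
  100110  (38)
  010000  (16)
  ------
  100001  (33)

33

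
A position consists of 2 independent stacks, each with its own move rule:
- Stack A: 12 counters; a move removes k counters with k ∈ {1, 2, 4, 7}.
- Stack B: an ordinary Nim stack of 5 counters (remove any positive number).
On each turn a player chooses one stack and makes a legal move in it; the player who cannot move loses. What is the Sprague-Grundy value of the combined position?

5

For stack A, compute g(0), g(1), … with moves {1, 2, 4, 7}:
k:     0  1  2  3  4  5  6  7  8  9 10 11 12
g(k):  0  1  2  0  1  2  0  1  2  0  1  2  0
So g(12) = 0.
Stack B is a plain Nim stack of size 5, so its Grundy value is 5.
The value of a disjunctive sum is the nim-sum of the parts.
Combined value = 0 XOR 5 = 5.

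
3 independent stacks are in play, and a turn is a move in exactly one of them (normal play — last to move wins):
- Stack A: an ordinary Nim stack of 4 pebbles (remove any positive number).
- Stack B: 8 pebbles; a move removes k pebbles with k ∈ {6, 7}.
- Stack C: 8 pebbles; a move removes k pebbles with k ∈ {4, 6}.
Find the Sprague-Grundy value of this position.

7

Stack A is a plain Nim stack of size 4, so its Grundy value is 4.
Build the Grundy sequence for stack B with g(k) = mex{g(k−s) : s ∈ {6, 7}, s ≤ k}:
g(0) = mex{} = 0
g(1) = mex{} = 0
g(2) = mex{} = 0
g(3) = mex{} = 0
g(4) = mex{} = 0
g(5) = mex{} = 0
g(6) = mex{0} = 1
g(7) = mex{0} = 1
g(8) = mex{0} = 1
So g(8) = 1.
Grundy values for stack C (subtraction set {4, 6}):
g(0) = mex{} = 0
g(1) = mex{} = 0
g(2) = mex{} = 0
g(3) = mex{} = 0
g(4) = mex{0} = 1
g(5) = mex{0} = 1
g(6) = mex{0} = 1
g(7) = mex{0} = 1
g(8) = mex{0,1} = 2
So g(8) = 2.
By the Sprague-Grundy theorem, the Grundy value of a sum of independent games is the XOR of the component values.
Combined value = 4 ⊕ 1 ⊕ 2 = 7.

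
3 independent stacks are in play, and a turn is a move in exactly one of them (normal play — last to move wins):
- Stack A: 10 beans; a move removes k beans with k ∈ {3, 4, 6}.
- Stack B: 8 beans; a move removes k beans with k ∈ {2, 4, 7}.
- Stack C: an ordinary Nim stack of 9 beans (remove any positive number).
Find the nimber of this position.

8

For stack A, compute g(0), g(1), … with moves {3, 4, 6}:
k:     0  1  2  3  4  5  6  7  8  9 10
g(k):  0  0  0  1  1  1  2  2  2  0  0
So g(10) = 0.
Grundy values for stack B (subtraction set {2, 4, 7}):
k:     0  1  2  3  4  5  6  7  8
g(k):  0  0  1  1  2  2  0  3  1
So g(8) = 1.
Stack C is a plain Nim stack of size 9, so its Grundy value is 9.
By the Sprague-Grundy theorem, the Grundy value of a sum of independent games is the XOR of the component values.
Combined value = 0 XOR 1 XOR 9 = 8.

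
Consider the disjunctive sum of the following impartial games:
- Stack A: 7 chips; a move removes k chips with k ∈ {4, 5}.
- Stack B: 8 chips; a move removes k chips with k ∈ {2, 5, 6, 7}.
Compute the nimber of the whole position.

3

For stack A, compute g(0), g(1), … with moves {4, 5}:
k:     0  1  2  3  4  5  6  7
g(k):  0  0  0  0  1  1  1  1
So g(7) = 1.
Build the Grundy sequence for stack B with g(k) = mex{g(k−s) : s ∈ {2, 5, 6, 7}, s ≤ k}:
k:     0  1  2  3  4  5  6  7  8
g(k):  0  0  1  1  0  2  1  3  2
So g(8) = 2.
The value of a disjunctive sum is the nim-sum of the parts.
Combined value = 1 XOR 2 = 3.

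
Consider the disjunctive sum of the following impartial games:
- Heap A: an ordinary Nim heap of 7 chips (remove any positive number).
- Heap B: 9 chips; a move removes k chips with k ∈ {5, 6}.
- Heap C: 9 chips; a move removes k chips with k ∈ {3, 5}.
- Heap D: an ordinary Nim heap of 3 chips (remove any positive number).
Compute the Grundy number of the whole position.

Heap A is a plain Nim heap of size 7, so its Grundy value is 7.
Build the Grundy sequence for heap B with g(k) = mex{g(k−s) : s ∈ {5, 6}, s ≤ k}:
g(0) = mex{} = 0
g(1) = mex{} = 0
g(2) = mex{} = 0
g(3) = mex{} = 0
g(4) = mex{} = 0
g(5) = mex{0} = 1
g(6) = mex{0} = 1
g(7) = mex{0} = 1
g(8) = mex{0} = 1
g(9) = mex{0} = 1
So g(9) = 1.
For heap C, compute g(0), g(1), … with moves {3, 5}:
g(0) = mex{} = 0
g(1) = mex{} = 0
g(2) = mex{} = 0
g(3) = mex{0} = 1
g(4) = mex{0} = 1
g(5) = mex{0} = 1
g(6) = mex{0,1} = 2
g(7) = mex{0,1} = 2
g(8) = mex{1} = 0
g(9) = mex{1,2} = 0
So g(9) = 0.
Heap D is a plain Nim heap of size 3, so its Grundy value is 3.
By the Sprague-Grundy theorem, the Grundy value of a sum of independent games is the XOR of the component values.
Combined value = 7 ⊕ 1 ⊕ 0 ⊕ 3 = 5.

5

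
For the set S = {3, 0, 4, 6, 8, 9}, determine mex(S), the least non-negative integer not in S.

1

0 is in the set but 1 is not, so the mex is 1.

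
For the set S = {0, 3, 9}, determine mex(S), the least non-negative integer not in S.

1

0 is in the set but 1 is not, so the mex is 1.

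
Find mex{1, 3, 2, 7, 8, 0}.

4

The values 0, 1, 2, 3 are all present; 4 is the first non-negative integer missing from the set.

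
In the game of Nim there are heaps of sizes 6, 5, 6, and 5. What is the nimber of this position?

0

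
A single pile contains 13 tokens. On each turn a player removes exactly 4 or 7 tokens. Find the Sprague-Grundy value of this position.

0

Grundy values for subtraction set {4, 7}:
g(0) = mex{} = 0
g(1) = mex{} = 0
g(2) = mex{} = 0
g(3) = mex{} = 0
g(4) = mex{0} = 1
g(5) = mex{0} = 1
g(6) = mex{0} = 1
g(7) = mex{0} = 1
g(8) = mex{0,1} = 2
g(9) = mex{0,1} = 2
g(10) = mex{0,1} = 2
g(11) = mex{1} = 0
g(12) = mex{1,2} = 0
g(13) = mex{1,2} = 0
So g(13) = 0.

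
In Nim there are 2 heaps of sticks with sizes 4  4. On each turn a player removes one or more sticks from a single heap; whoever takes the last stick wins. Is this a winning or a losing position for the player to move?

Nim-sum: 4 ^ 4 = 0.
The nim-sum is 0, so this is a P-position: the player to move is in a losing position under optimal play.

Losing position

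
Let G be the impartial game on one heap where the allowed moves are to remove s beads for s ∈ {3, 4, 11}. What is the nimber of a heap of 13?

2

Build the Grundy sequence with g(k) = mex{g(k−s) : s ∈ {3, 4, 11}, s ≤ k}:
g(0) = mex{} = 0
g(1) = mex{} = 0
g(2) = mex{} = 0
g(3) = mex{0} = 1
g(4) = mex{0} = 1
g(5) = mex{0} = 1
g(6) = mex{0,1} = 2
g(7) = mex{1} = 0
g(8) = mex{1} = 0
g(9) = mex{1,2} = 0
g(10) = mex{0,2} = 1
g(11) = mex{0} = 1
g(12) = mex{0} = 1
g(13) = mex{0,1} = 2
So g(13) = 2.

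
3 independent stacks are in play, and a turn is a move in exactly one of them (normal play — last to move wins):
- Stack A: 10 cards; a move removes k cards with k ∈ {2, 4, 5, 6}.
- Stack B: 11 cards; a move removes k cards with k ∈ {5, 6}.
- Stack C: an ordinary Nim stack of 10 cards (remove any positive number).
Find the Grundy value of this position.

For stack A, compute g(0), g(1), … with moves {2, 4, 5, 6}:
k:     0  1  2  3  4  5  6  7  8  9 10
g(k):  0  0  1  1  2  2  3  3  0  0  1
So g(10) = 1.
Build the Grundy sequence for stack B with g(k) = mex{g(k−s) : s ∈ {5, 6}, s ≤ k}:
g(0) = mex{} = 0
g(1) = mex{} = 0
g(2) = mex{} = 0
g(3) = mex{} = 0
g(4) = mex{} = 0
g(5) = mex{0} = 1
g(6) = mex{0} = 1
g(7) = mex{0} = 1
g(8) = mex{0} = 1
g(9) = mex{0} = 1
g(10) = mex{0,1} = 2
g(11) = mex{1} = 0
So g(11) = 0.
Stack C is a plain Nim stack of size 10, so its Grundy value is 10.
The value of a disjunctive sum is the nim-sum of the parts.
Combined value = 1 ⊕ 0 ⊕ 10 = 11.

11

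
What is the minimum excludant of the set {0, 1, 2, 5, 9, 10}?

The values 0, 1, 2 are all present; 3 is the first non-negative integer missing from the set.

3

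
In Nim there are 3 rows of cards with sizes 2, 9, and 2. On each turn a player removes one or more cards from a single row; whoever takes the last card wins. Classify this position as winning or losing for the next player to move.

Compute the nim-sum pairwise:
2 ^ 9 = 11
11 ^ 2 = 9
The nim-sum is 9 ≠ 0, so this is an N-position: the player to move can win.

Winning position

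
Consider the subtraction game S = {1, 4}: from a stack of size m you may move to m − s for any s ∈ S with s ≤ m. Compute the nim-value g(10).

0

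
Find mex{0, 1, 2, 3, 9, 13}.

The values 0, 1, 2, 3 are all present; 4 is the first non-negative integer missing from the set.

4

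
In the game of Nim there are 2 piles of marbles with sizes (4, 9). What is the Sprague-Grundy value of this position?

Nim-sum: 4 ^ 9 = 13.

13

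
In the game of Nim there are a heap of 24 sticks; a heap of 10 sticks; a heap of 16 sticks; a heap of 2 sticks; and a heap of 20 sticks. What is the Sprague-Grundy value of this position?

Nim-sum: 24 XOR 10 XOR 16 XOR 2 XOR 20 = 20.

20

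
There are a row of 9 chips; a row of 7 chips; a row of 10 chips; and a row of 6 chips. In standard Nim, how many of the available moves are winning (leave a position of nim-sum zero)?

3

Bitwise XOR of the heap sizes:
  1001  (9)
  0111  (7)
  1010  (10)
  0110  (6)
  ----
  0010  (2)
The overall nim-sum is X = 2. A row of size p has a winning move iff p XOR X < p (reduce it to p XOR X).
  9: 9 XOR 2 = 11 ≥ 9 — no move.
  7: 7 XOR 2 = 5 < 7 — winning move (to 5).
  10: 10 XOR 2 = 8 < 10 — winning move (to 8).
  6: 6 XOR 2 = 4 < 6 — winning move (to 4).
That gives 3 winning moves.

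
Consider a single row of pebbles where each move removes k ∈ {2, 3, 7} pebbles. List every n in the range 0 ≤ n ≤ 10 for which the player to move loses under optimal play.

0, 1, 5, 6, 10

Compute g(0), g(1), … for moves {2, 3, 7}:
g(0) = mex{} = 0
g(1) = mex{} = 0
g(2) = mex{0} = 1
g(3) = mex{0} = 1
g(4) = mex{0,1} = 2
g(5) = mex{1} = 0
g(6) = mex{1,2} = 0
g(7) = mex{0,2} = 1
g(8) = mex{0} = 1
g(9) = mex{0,1} = 2
g(10) = mex{1} = 0
The P-positions (g = 0) in 0..10 are 0, 1, 5, 6, 10.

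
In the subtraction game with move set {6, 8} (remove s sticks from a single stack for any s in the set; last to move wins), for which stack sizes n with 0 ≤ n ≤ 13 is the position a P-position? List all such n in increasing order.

Build the Grundy sequence with g(k) = mex{g(k−s) : s ∈ {6, 8}, s ≤ k}:
k:     0  1  2  3  4  5  6  7  8  9 10 11 12 13
g(k):  0  0  0  0  0  0  1  1  1  1  1  1  2  2
The P-positions (g = 0) in 0..13 are 0, 1, 2, 3, 4, 5.

0, 1, 2, 3, 4, 5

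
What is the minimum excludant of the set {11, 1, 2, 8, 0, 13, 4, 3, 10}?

The values 0, 1, 2, 3, 4 are all present; 5 is the first non-negative integer missing from the set.

5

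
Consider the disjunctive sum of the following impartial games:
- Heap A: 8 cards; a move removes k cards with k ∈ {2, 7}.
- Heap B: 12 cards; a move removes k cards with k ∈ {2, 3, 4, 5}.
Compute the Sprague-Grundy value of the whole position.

0

Build the Grundy sequence for heap A with g(k) = mex{g(k−s) : s ∈ {2, 7}, s ≤ k}:
k:     0  1  2  3  4  5  6  7  8
g(k):  0  0  1  1  0  0  1  1  2
So g(8) = 2.
Grundy values for heap B (subtraction set {2, 3, 4, 5}):
k:     0  1  2  3  4  5  6  7  8  9 10 11 12
g(k):  0  0  1  1  2  2  3  0  0  1  1  2  2
So g(12) = 2.
By the Sprague-Grundy theorem, the Grundy value of a sum of independent games is the XOR of the component values.
Combined value = 2 XOR 2 = 0.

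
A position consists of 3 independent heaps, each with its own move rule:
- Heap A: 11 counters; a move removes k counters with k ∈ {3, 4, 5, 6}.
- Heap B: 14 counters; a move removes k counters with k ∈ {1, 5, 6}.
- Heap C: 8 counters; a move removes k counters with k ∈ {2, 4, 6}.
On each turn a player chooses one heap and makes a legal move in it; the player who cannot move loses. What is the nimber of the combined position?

1

For heap A, compute g(0), g(1), … with moves {3, 4, 5, 6}:
g(0) = mex{} = 0
g(1) = mex{} = 0
g(2) = mex{} = 0
g(3) = mex{0} = 1
g(4) = mex{0} = 1
g(5) = mex{0} = 1
g(6) = mex{0,1} = 2
g(7) = mex{0,1} = 2
g(8) = mex{0,1} = 2
g(9) = mex{1,2} = 0
g(10) = mex{1,2} = 0
g(11) = mex{1,2} = 0
So g(11) = 0.
Build the Grundy sequence for heap B with g(k) = mex{g(k−s) : s ∈ {1, 5, 6}, s ≤ k}:
k:     0  1  2  3  4  5  6  7  8  9 10 11 12 13 14
g(k):  0  1  0  1  0  1  2  3  2  3  2  0  1  0  1
So g(14) = 1.
Build the Grundy sequence for heap C with g(k) = mex{g(k−s) : s ∈ {2, 4, 6}, s ≤ k}:
k:     0  1  2  3  4  5  6  7  8
g(k):  0  0  1  1  2  2  3  3  0
So g(8) = 0.
By the Sprague-Grundy theorem, the Grundy value of a sum of independent games is the XOR of the component values.
Combined value = 0 ⊕ 1 ⊕ 0 = 1.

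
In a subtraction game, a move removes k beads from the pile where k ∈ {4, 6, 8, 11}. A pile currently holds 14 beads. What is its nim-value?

3

Compute g(0), g(1), … for moves {4, 6, 8, 11}:
k:     0  1  2  3  4  5  6  7  8  9 10 11 12 13 14
g(k):  0  0  0  0  1  1  1  1  2  2  2  2  3  3  3
So g(14) = 3.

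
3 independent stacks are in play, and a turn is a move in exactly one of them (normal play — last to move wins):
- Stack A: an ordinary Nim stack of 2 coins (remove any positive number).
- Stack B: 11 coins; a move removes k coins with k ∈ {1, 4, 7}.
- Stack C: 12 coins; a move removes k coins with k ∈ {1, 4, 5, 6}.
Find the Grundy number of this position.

2

Stack A is a plain Nim stack of size 2, so its Grundy value is 2.
For stack B, compute g(0), g(1), … with moves {1, 4, 7}:
k:     0  1  2  3  4  5  6  7  8  9 10 11
g(k):  0  1  0  1  2  0  1  2  0  1  0  1
So g(11) = 1.
For stack C, compute g(0), g(1), … with moves {1, 4, 5, 6}:
k:     0  1  2  3  4  5  6  7  8  9 10 11 12
g(k):  0  1  0  1  2  3  2  3  4  0  1  0  1
So g(12) = 1.
The value of a disjunctive sum is the nim-sum of the parts.
Combined value = 2 ⊕ 1 ⊕ 1 = 2.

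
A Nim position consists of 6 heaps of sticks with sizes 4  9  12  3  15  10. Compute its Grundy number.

Nim-sum: 4 ⊕ 9 ⊕ 12 ⊕ 3 ⊕ 15 ⊕ 10 = 7.

7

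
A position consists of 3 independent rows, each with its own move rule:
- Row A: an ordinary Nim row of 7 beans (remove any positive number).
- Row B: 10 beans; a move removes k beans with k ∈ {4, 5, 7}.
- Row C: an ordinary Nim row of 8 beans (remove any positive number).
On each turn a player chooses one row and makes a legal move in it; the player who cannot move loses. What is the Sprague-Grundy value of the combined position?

13

Row A is a plain Nim row of size 7, so its Grundy value is 7.
Grundy values for row B (subtraction set {4, 5, 7}):
g(0) = mex{} = 0
g(1) = mex{} = 0
g(2) = mex{} = 0
g(3) = mex{} = 0
g(4) = mex{0} = 1
g(5) = mex{0} = 1
g(6) = mex{0} = 1
g(7) = mex{0} = 1
g(8) = mex{0,1} = 2
g(9) = mex{0,1} = 2
g(10) = mex{0,1} = 2
So g(10) = 2.
Row C is a plain Nim row of size 8, so its Grundy value is 8.
The value of a disjunctive sum is the nim-sum of the parts.
Combined value = 7 XOR 2 XOR 8 = 13.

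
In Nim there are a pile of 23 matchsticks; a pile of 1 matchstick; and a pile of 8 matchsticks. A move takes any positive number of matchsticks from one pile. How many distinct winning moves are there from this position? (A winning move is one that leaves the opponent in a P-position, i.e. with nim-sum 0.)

1

Bitwise XOR of the heap sizes:
  10111  (23)
  00001  (1)
  01000  (8)
  -----
  11110  (30)
The overall nim-sum is X = 30. A pile of size p has a winning move iff p XOR X < p (reduce it to p XOR X).
  23: 23 XOR 30 = 9 < 23 — winning move (to 9).
  1: 1 XOR 30 = 31 ≥ 1 — no move.
  8: 8 XOR 30 = 22 ≥ 8 — no move.
That gives 1 winning move.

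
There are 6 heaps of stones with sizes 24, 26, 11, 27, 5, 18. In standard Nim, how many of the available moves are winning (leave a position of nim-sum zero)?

Nim-sum: 24 ^ 26 ^ 11 ^ 27 ^ 5 ^ 18 = 5.
The overall nim-sum is X = 5. A heap of size p has a winning move iff p XOR X < p (reduce it to p XOR X).
  24: 24 XOR 5 = 29 ≥ 24 — no move.
  26: 26 XOR 5 = 31 ≥ 26 — no move.
  11: 11 XOR 5 = 14 ≥ 11 — no move.
  27: 27 XOR 5 = 30 ≥ 27 — no move.
  5: 5 XOR 5 = 0 < 5 — winning move (to 0).
  18: 18 XOR 5 = 23 ≥ 18 — no move.
That gives 1 winning move.

1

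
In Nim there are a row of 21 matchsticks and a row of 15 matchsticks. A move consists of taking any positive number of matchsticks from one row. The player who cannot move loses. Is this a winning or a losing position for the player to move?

Compute the nim-sum pairwise:
21 ^ 15 = 26
The nim-sum is 26 ≠ 0, so this is an N-position: the player to move can win.

Winning position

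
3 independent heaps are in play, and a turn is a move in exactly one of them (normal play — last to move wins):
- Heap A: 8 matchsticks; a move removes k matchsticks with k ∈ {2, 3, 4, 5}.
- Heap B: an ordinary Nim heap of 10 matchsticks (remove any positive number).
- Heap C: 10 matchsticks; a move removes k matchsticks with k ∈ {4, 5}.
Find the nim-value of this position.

10

For heap A, compute g(0), g(1), … with moves {2, 3, 4, 5}:
g(0) = mex{} = 0
g(1) = mex{} = 0
g(2) = mex{0} = 1
g(3) = mex{0} = 1
g(4) = mex{0,1} = 2
g(5) = mex{0,1} = 2
g(6) = mex{0,1,2} = 3
g(7) = mex{1,2} = 0
g(8) = mex{1,2,3} = 0
So g(8) = 0.
Heap B is a plain Nim heap of size 10, so its Grundy value is 10.
For heap C, compute g(0), g(1), … with moves {4, 5}:
k:     0  1  2  3  4  5  6  7  8  9 10
g(k):  0  0  0  0  1  1  1  1  2  0  0
So g(10) = 0.
The value of a disjunctive sum is the nim-sum of the parts.
Combined value = 0 ⊕ 10 ⊕ 0 = 10.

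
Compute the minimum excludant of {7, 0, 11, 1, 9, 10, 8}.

The values 0, 1 are all present; 2 is the first non-negative integer missing from the set.

2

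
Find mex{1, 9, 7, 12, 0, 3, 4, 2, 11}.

The values 0, 1, 2, 3, 4 are all present; 5 is the first non-negative integer missing from the set.

5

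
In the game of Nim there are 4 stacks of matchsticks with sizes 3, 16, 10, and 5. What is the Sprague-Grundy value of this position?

Nim-sum: 3 ⊕ 16 ⊕ 10 ⊕ 5 = 28.

28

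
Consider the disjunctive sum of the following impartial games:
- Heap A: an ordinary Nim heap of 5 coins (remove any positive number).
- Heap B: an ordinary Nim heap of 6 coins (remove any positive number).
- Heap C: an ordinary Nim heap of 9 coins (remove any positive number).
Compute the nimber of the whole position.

Heap A is a plain Nim heap of size 5, so its Grundy value is 5.
Heap B is a plain Nim heap of size 6, so its Grundy value is 6.
Heap C is a plain Nim heap of size 9, so its Grundy value is 9.
By the Sprague-Grundy theorem, the Grundy value of a sum of independent games is the XOR of the component values.
Combined value = 5 ⊕ 6 ⊕ 9 = 10.

10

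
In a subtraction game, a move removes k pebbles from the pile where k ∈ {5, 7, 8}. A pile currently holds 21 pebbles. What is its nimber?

1

Compute g(0), g(1), … for moves {5, 7, 8}:
k:     0  1  2  3  4  5  6  7  8  9 10 11 12 13 14 15 16 17 18 19 20 21
g(k):  0  0  0  0  0  1  1  1  1  1  2  2  2  0  0  0  0  0  1  1  1  1
So g(21) = 1.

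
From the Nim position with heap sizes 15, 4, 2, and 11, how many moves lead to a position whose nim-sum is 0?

Compute the nim-sum pairwise:
15 XOR 4 = 11
11 XOR 2 = 9
9 XOR 11 = 2
The overall nim-sum is X = 2. A heap of size p has a winning move iff p XOR X < p (reduce it to p XOR X).
  15: 15 XOR 2 = 13 < 15 — winning move (to 13).
  4: 4 XOR 2 = 6 ≥ 4 — no move.
  2: 2 XOR 2 = 0 < 2 — winning move (to 0).
  11: 11 XOR 2 = 9 < 11 — winning move (to 9).
That gives 3 winning moves.

3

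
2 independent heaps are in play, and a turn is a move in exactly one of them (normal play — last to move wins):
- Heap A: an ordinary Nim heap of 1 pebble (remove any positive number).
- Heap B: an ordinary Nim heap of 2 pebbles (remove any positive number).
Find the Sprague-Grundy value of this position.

Heap A is a plain Nim heap of size 1, so its Grundy value is 1.
Heap B is a plain Nim heap of size 2, so its Grundy value is 2.
By the Sprague-Grundy theorem, the Grundy value of a sum of independent games is the XOR of the component values.
Combined value = 1 ⊕ 2 = 3.

3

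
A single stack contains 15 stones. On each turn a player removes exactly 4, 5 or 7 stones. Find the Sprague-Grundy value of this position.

1

Compute g(0), g(1), … for moves {4, 5, 7}:
k:     0  1  2  3  4  5  6  7  8  9 10 11 12 13 14 15
g(k):  0  0  0  0  1  1  1  1  2  2  2  0  0  0  0  1
So g(15) = 1.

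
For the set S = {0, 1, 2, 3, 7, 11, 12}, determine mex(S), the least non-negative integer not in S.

The values 0, 1, 2, 3 are all present; 4 is the first non-negative integer missing from the set.

4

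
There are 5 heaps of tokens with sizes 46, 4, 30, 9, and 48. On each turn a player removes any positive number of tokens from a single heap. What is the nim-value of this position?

13

Nim-sum: 46 ^ 4 ^ 30 ^ 9 ^ 48 = 13.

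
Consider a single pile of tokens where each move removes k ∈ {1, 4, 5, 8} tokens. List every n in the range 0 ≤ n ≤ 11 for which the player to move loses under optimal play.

Grundy values for subtraction set {1, 4, 5, 8}:
g(0) = mex{} = 0
g(1) = mex{0} = 1
g(2) = mex{1} = 0
g(3) = mex{0} = 1
g(4) = mex{0,1} = 2
g(5) = mex{0,1,2} = 3
g(6) = mex{0,1,3} = 2
g(7) = mex{0,1,2} = 3
g(8) = mex{0,1,2,3} = 4
g(9) = mex{1,2,3,4} = 0
g(10) = mex{0,2,3} = 1
g(11) = mex{1,2,3} = 0
The P-positions (g = 0) in 0..11 are 0, 2, 9, 11.

0, 2, 9, 11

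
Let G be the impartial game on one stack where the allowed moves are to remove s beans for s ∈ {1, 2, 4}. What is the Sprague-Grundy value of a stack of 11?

2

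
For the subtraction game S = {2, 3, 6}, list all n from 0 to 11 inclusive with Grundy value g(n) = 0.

0, 1, 5, 9, 10

Compute g(0), g(1), … for moves {2, 3, 6}:
g(0) = mex{} = 0
g(1) = mex{} = 0
g(2) = mex{0} = 1
g(3) = mex{0} = 1
g(4) = mex{0,1} = 2
g(5) = mex{1} = 0
g(6) = mex{0,1,2} = 3
g(7) = mex{0,2} = 1
g(8) = mex{0,1,3} = 2
g(9) = mex{1,3} = 0
g(10) = mex{1,2} = 0
g(11) = mex{0,2} = 1
The P-positions (g = 0) in 0..11 are 0, 1, 5, 9, 10.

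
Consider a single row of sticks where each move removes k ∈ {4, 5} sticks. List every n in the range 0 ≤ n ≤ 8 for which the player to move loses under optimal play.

0, 1, 2, 3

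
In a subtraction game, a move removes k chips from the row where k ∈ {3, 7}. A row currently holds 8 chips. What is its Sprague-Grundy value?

2

Build the Grundy sequence with g(k) = mex{g(k−s) : s ∈ {3, 7}, s ≤ k}:
k:     0  1  2  3  4  5  6  7  8
g(k):  0  0  0  1  1  1  0  2  2
So g(8) = 2.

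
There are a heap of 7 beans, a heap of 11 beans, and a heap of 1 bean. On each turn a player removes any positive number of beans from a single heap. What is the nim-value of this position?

13

Compute the nim-sum pairwise:
7 ⊕ 11 = 12
12 ⊕ 1 = 13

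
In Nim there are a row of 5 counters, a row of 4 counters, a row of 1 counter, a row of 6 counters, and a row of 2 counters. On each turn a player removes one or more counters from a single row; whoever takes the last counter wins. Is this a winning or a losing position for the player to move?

Winning position

Nim-sum: 5 ⊕ 4 ⊕ 1 ⊕ 6 ⊕ 2 = 4.
The nim-sum is 4 ≠ 0, so this is an N-position: the player to move can win.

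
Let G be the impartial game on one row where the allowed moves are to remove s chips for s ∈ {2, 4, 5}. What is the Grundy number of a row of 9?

Grundy values for subtraction set {2, 4, 5}:
k:     0  1  2  3  4  5  6  7  8  9
g(k):  0  0  1  1  2  2  3  0  0  1
So g(9) = 1.

1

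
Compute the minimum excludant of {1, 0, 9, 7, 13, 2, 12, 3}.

The values 0, 1, 2, 3 are all present; 4 is the first non-negative integer missing from the set.

4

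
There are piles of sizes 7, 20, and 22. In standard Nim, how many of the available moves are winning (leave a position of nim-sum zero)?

3

Bitwise XOR of the heap sizes:
  00111  (7)
  10100  (20)
  10110  (22)
  -----
  00101  (5)
The overall nim-sum is X = 5. A pile of size p has a winning move iff p XOR X < p (reduce it to p XOR X).
  7: 7 XOR 5 = 2 < 7 — winning move (to 2).
  20: 20 XOR 5 = 17 < 20 — winning move (to 17).
  22: 22 XOR 5 = 19 < 22 — winning move (to 19).
That gives 3 winning moves.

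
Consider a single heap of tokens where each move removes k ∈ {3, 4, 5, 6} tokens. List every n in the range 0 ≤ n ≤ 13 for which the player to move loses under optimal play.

0, 1, 2, 9, 10, 11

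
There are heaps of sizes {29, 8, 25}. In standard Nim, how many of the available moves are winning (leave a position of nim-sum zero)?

3

Compute the nim-sum pairwise:
29 ^ 8 = 21
21 ^ 25 = 12
The overall nim-sum is X = 12. A heap of size p has a winning move iff p XOR X < p (reduce it to p XOR X).
  29: 29 XOR 12 = 17 < 29 — winning move (to 17).
  8: 8 XOR 12 = 4 < 8 — winning move (to 4).
  25: 25 XOR 12 = 21 < 25 — winning move (to 21).
That gives 3 winning moves.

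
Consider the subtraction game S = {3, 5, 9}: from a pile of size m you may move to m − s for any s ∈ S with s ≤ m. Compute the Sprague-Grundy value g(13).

2

Compute g(0), g(1), … for moves {3, 5, 9}:
g(0) = mex{} = 0
g(1) = mex{} = 0
g(2) = mex{} = 0
g(3) = mex{0} = 1
g(4) = mex{0} = 1
g(5) = mex{0} = 1
g(6) = mex{0,1} = 2
g(7) = mex{0,1} = 2
g(8) = mex{1} = 0
g(9) = mex{0,1,2} = 3
g(10) = mex{0,1,2} = 3
g(11) = mex{0,2} = 1
g(12) = mex{1,2,3} = 0
g(13) = mex{0,1,3} = 2
So g(13) = 2.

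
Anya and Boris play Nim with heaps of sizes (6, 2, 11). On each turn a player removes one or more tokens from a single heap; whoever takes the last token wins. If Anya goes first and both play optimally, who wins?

Anya wins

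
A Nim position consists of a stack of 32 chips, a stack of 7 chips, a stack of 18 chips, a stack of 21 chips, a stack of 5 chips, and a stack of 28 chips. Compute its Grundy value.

Compute the nim-sum pairwise:
32 XOR 7 = 39
39 XOR 18 = 53
53 XOR 21 = 32
32 XOR 5 = 37
37 XOR 28 = 57

57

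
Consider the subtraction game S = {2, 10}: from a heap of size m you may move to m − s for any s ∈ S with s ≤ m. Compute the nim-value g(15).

1

Grundy values for subtraction set {2, 10}:
k:     0  1  2  3  4  5  6  7  8  9 10 11 12 13 14 15
g(k):  0  0  1  1  0  0  1  1  0  0  1  1  0  0  1  1
So g(15) = 1.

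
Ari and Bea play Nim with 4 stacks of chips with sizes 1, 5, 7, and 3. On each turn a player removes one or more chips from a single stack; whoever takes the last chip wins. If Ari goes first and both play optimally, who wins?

Compute the nim-sum pairwise:
1 ^ 5 = 4
4 ^ 7 = 3
3 ^ 3 = 0
The nim-sum is 0, so this is a P-position: the player to move is in a losing position under optimal play; Ari is about to move from it and so loses — Bea wins.

Bea wins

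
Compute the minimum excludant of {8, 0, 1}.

The values 0, 1 are all present; 2 is the first non-negative integer missing from the set.

2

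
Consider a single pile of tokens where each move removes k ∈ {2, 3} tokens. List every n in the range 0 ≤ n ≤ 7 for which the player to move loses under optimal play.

0, 1, 5, 6

Build the Grundy sequence with g(k) = mex{g(k−s) : s ∈ {2, 3}, s ≤ k}:
g(0) = mex{} = 0
g(1) = mex{} = 0
g(2) = mex{0} = 1
g(3) = mex{0} = 1
g(4) = mex{0,1} = 2
g(5) = mex{1} = 0
g(6) = mex{1,2} = 0
g(7) = mex{0,2} = 1
The P-positions (g = 0) in 0..7 are 0, 1, 5, 6.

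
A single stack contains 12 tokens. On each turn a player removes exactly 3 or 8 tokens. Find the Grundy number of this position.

Grundy values for subtraction set {3, 8}:
g(0) = mex{} = 0
g(1) = mex{} = 0
g(2) = mex{} = 0
g(3) = mex{0} = 1
g(4) = mex{0} = 1
g(5) = mex{0} = 1
g(6) = mex{1} = 0
g(7) = mex{1} = 0
g(8) = mex{0,1} = 2
g(9) = mex{0} = 1
g(10) = mex{0} = 1
g(11) = mex{1,2} = 0
g(12) = mex{1} = 0
So g(12) = 0.

0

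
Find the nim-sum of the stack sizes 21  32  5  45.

29

Nim-sum: 21 ^ 32 ^ 5 ^ 45 = 29.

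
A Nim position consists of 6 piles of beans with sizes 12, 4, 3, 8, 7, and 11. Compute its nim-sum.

15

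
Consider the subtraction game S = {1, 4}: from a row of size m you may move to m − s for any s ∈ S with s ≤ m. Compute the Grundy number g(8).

Compute g(0), g(1), … for moves {1, 4}:
k:     0  1  2  3  4  5  6  7  8
g(k):  0  1  0  1  2  0  1  0  1
So g(8) = 1.

1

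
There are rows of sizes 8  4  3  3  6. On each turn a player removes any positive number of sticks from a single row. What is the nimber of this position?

Nim-sum: 8 ^ 4 ^ 3 ^ 3 ^ 6 = 10.

10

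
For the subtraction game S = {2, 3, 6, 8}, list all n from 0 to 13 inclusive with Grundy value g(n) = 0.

0, 1, 5, 10

Grundy values for subtraction set {2, 3, 6, 8}:
k:     0  1  2  3  4  5  6  7  8  9 10 11 12 13
g(k):  0  0  1  1  2  0  3  1  2  2  0  3  1  2
The P-positions (g = 0) in 0..13 are 0, 1, 5, 10.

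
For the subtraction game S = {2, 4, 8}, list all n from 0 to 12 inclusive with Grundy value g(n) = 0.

Grundy values for subtraction set {2, 4, 8}:
g(0) = mex{} = 0
g(1) = mex{} = 0
g(2) = mex{0} = 1
g(3) = mex{0} = 1
g(4) = mex{0,1} = 2
g(5) = mex{0,1} = 2
g(6) = mex{1,2} = 0
g(7) = mex{1,2} = 0
g(8) = mex{0,2} = 1
g(9) = mex{0,2} = 1
g(10) = mex{0,1} = 2
g(11) = mex{0,1} = 2
g(12) = mex{1,2} = 0
The P-positions (g = 0) in 0..12 are 0, 1, 6, 7, 12.

0, 1, 6, 7, 12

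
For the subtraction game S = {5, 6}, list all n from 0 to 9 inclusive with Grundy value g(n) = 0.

0, 1, 2, 3, 4

Grundy values for subtraction set {5, 6}:
k:     0  1  2  3  4  5  6  7  8  9
g(k):  0  0  0  0  0  1  1  1  1  1
The P-positions (g = 0) in 0..9 are 0, 1, 2, 3, 4.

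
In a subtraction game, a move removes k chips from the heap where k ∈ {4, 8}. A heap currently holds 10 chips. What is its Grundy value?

2

Grundy values for subtraction set {4, 8}:
k:     0  1  2  3  4  5  6  7  8  9 10
g(k):  0  0  0  0  1  1  1  1  2  2  2
So g(10) = 2.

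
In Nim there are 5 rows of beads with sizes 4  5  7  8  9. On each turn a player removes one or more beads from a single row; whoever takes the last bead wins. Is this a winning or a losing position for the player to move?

Winning position

Nim-sum: 4 ⊕ 5 ⊕ 7 ⊕ 8 ⊕ 9 = 7.
The nim-sum is 7 ≠ 0, so this is an N-position: the player to move can win.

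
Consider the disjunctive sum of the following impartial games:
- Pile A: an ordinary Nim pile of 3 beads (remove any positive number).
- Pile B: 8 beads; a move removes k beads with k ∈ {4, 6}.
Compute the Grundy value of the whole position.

Pile A is a plain Nim pile of size 3, so its Grundy value is 3.
Grundy values for pile B (subtraction set {4, 6}):
k:     0  1  2  3  4  5  6  7  8
g(k):  0  0  0  0  1  1  1  1  2
So g(8) = 2.
The value of a disjunctive sum is the nim-sum of the parts.
Combined value = 3 ⊕ 2 = 1.

1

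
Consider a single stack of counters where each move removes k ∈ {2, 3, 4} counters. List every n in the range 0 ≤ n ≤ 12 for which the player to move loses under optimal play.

0, 1, 6, 7, 12

Compute g(0), g(1), … for moves {2, 3, 4}:
k:     0  1  2  3  4  5  6  7  8  9 10 11 12
g(k):  0  0  1  1  2  2  0  0  1  1  2  2  0
The P-positions (g = 0) in 0..12 are 0, 1, 6, 7, 12.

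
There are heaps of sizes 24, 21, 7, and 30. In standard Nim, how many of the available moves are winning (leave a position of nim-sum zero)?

Nim-sum: 24 XOR 21 XOR 7 XOR 30 = 20.
The overall nim-sum is X = 20. A heap of size p has a winning move iff p XOR X < p (reduce it to p XOR X).
  24: 24 XOR 20 = 12 < 24 — winning move (to 12).
  21: 21 XOR 20 = 1 < 21 — winning move (to 1).
  7: 7 XOR 20 = 19 ≥ 7 — no move.
  30: 30 XOR 20 = 10 < 30 — winning move (to 10).
That gives 3 winning moves.

3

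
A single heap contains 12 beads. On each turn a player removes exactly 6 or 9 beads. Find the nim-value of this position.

2

Build the Grundy sequence with g(k) = mex{g(k−s) : s ∈ {6, 9}, s ≤ k}:
g(0) = mex{} = 0
g(1) = mex{} = 0
g(2) = mex{} = 0
g(3) = mex{} = 0
g(4) = mex{} = 0
g(5) = mex{} = 0
g(6) = mex{0} = 1
g(7) = mex{0} = 1
g(8) = mex{0} = 1
g(9) = mex{0} = 1
g(10) = mex{0} = 1
g(11) = mex{0} = 1
g(12) = mex{0,1} = 2
So g(12) = 2.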